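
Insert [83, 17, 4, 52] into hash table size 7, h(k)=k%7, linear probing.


Insert 83: h=6 -> slot 6
Insert 17: h=3 -> slot 3
Insert 4: h=4 -> slot 4
Insert 52: h=3, 2 probes -> slot 5

Table: [None, None, None, 17, 4, 52, 83]


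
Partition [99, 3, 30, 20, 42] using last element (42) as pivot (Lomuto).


Pivot: 42
  3 <= 42: swap -> [3, 99, 30, 20, 42]
  30 <= 42: swap -> [3, 30, 99, 20, 42]
  20 <= 42: swap -> [3, 30, 20, 99, 42]
Place pivot at 3: [3, 30, 20, 42, 99]

Partitioned: [3, 30, 20, 42, 99]


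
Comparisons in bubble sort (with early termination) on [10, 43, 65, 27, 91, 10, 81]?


Algorithm: bubble sort (with early termination)
Input: [10, 43, 65, 27, 91, 10, 81]
Sorted: [10, 10, 27, 43, 65, 81, 91]

20


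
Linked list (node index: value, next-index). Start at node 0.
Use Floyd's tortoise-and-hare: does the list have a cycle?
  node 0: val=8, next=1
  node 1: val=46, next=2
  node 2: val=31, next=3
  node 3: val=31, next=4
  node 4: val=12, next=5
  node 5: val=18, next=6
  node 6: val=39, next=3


Floyd's tortoise (slow, +1) and hare (fast, +2):
  init: slow=0, fast=0
  step 1: slow=1, fast=2
  step 2: slow=2, fast=4
  step 3: slow=3, fast=6
  step 4: slow=4, fast=4
  slow == fast at node 4: cycle detected

Cycle: yes


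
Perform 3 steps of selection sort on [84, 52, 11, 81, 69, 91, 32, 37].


Initial: [84, 52, 11, 81, 69, 91, 32, 37]
Step 1: min=11 at 2
  Swap: [11, 52, 84, 81, 69, 91, 32, 37]
Step 2: min=32 at 6
  Swap: [11, 32, 84, 81, 69, 91, 52, 37]
Step 3: min=37 at 7
  Swap: [11, 32, 37, 81, 69, 91, 52, 84]

After 3 steps: [11, 32, 37, 81, 69, 91, 52, 84]


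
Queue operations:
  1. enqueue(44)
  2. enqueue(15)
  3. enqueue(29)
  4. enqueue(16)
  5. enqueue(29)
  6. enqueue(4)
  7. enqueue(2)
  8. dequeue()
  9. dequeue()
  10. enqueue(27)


enqueue(44) -> [44]
enqueue(15) -> [44, 15]
enqueue(29) -> [44, 15, 29]
enqueue(16) -> [44, 15, 29, 16]
enqueue(29) -> [44, 15, 29, 16, 29]
enqueue(4) -> [44, 15, 29, 16, 29, 4]
enqueue(2) -> [44, 15, 29, 16, 29, 4, 2]
dequeue()->44, [15, 29, 16, 29, 4, 2]
dequeue()->15, [29, 16, 29, 4, 2]
enqueue(27) -> [29, 16, 29, 4, 2, 27]

Final queue: [29, 16, 29, 4, 2, 27]


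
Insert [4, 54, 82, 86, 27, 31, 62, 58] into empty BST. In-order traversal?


Insert 4: root
Insert 54: R from 4
Insert 82: R from 4 -> R from 54
Insert 86: R from 4 -> R from 54 -> R from 82
Insert 27: R from 4 -> L from 54
Insert 31: R from 4 -> L from 54 -> R from 27
Insert 62: R from 4 -> R from 54 -> L from 82
Insert 58: R from 4 -> R from 54 -> L from 82 -> L from 62

In-order: [4, 27, 31, 54, 58, 62, 82, 86]


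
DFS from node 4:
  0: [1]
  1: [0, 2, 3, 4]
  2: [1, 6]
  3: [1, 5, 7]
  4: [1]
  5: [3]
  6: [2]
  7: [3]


Visit 4, push [1]
Visit 1, push [3, 2, 0]
Visit 0, push []
Visit 2, push [6]
Visit 6, push []
Visit 3, push [7, 5]
Visit 5, push []
Visit 7, push []

DFS order: [4, 1, 0, 2, 6, 3, 5, 7]


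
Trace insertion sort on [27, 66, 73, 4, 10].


Initial: [27, 66, 73, 4, 10]
Insert 66: [27, 66, 73, 4, 10]
Insert 73: [27, 66, 73, 4, 10]
Insert 4: [4, 27, 66, 73, 10]
Insert 10: [4, 10, 27, 66, 73]

Sorted: [4, 10, 27, 66, 73]


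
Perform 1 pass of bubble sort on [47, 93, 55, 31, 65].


Initial: [47, 93, 55, 31, 65]
Pass 1: [47, 55, 31, 65, 93] (3 swaps)

After 1 pass: [47, 55, 31, 65, 93]


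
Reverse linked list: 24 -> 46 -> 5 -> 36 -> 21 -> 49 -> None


Step 1: curr=24, set curr.next=prev(None) | reversed so far: 24
Step 2: curr=46, set curr.next=prev(24) | reversed so far: 46 -> 24
Step 3: curr=5, set curr.next=prev(46) | reversed so far: 5 -> 46 -> 24
Step 4: curr=36, set curr.next=prev(5) | reversed so far: 36 -> 5 -> 46 -> 24
Step 5: curr=21, set curr.next=prev(36) | reversed so far: 21 -> 36 -> 5 -> 46 -> 24
Step 6: curr=49, set curr.next=prev(21) | reversed so far: 49 -> 21 -> 36 -> 5 -> 46 -> 24

49 -> 21 -> 36 -> 5 -> 46 -> 24 -> None


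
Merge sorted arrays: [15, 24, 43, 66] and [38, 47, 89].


Take 15 from A
Take 24 from A
Take 38 from B
Take 43 from A
Take 47 from B
Take 66 from A

Merged: [15, 24, 38, 43, 47, 66, 89]


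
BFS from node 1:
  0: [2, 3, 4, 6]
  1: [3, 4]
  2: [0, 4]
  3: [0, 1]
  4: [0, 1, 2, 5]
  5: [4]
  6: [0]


Visit 1, enqueue [3, 4]
Visit 3, enqueue [0]
Visit 4, enqueue [2, 5]
Visit 0, enqueue [6]
Visit 2, enqueue []
Visit 5, enqueue []
Visit 6, enqueue []

BFS order: [1, 3, 4, 0, 2, 5, 6]


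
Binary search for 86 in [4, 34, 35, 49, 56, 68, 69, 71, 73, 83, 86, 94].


Step 1: lo=0, hi=11, mid=5, val=68
Step 2: lo=6, hi=11, mid=8, val=73
Step 3: lo=9, hi=11, mid=10, val=86

Found at index 10


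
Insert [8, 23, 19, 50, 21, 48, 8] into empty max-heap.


Insert 8: [8]
Insert 23: [23, 8]
Insert 19: [23, 8, 19]
Insert 50: [50, 23, 19, 8]
Insert 21: [50, 23, 19, 8, 21]
Insert 48: [50, 23, 48, 8, 21, 19]
Insert 8: [50, 23, 48, 8, 21, 19, 8]

Final heap: [50, 23, 48, 8, 21, 19, 8]


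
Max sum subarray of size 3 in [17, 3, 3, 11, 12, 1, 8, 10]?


[0:3]: 23
[1:4]: 17
[2:5]: 26
[3:6]: 24
[4:7]: 21
[5:8]: 19

Max: 26 at [2:5]


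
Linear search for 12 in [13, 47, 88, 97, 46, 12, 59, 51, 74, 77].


i=0: 13!=12
i=1: 47!=12
i=2: 88!=12
i=3: 97!=12
i=4: 46!=12
i=5: 12==12 found!

Found at 5, 6 comps


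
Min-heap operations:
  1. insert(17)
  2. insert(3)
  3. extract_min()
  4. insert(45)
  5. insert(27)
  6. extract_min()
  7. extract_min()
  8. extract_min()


insert(17) -> [17]
insert(3) -> [3, 17]
extract_min()->3, [17]
insert(45) -> [17, 45]
insert(27) -> [17, 45, 27]
extract_min()->17, [27, 45]
extract_min()->27, [45]
extract_min()->45, []

Final heap: []


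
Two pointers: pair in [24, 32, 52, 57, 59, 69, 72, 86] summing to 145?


lo=0(24)+hi=7(86)=110
lo=1(32)+hi=7(86)=118
lo=2(52)+hi=7(86)=138
lo=3(57)+hi=7(86)=143
lo=4(59)+hi=7(86)=145

Yes: 59+86=145


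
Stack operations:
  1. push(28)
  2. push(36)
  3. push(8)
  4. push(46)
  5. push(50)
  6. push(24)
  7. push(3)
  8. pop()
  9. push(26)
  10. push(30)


push(28) -> [28]
push(36) -> [28, 36]
push(8) -> [28, 36, 8]
push(46) -> [28, 36, 8, 46]
push(50) -> [28, 36, 8, 46, 50]
push(24) -> [28, 36, 8, 46, 50, 24]
push(3) -> [28, 36, 8, 46, 50, 24, 3]
pop()->3, [28, 36, 8, 46, 50, 24]
push(26) -> [28, 36, 8, 46, 50, 24, 26]
push(30) -> [28, 36, 8, 46, 50, 24, 26, 30]

Final stack: [28, 36, 8, 46, 50, 24, 26, 30]


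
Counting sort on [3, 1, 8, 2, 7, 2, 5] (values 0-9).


Input: [3, 1, 8, 2, 7, 2, 5]
Counts: [0, 1, 2, 1, 0, 1, 0, 1, 1, 0]

Sorted: [1, 2, 2, 3, 5, 7, 8]


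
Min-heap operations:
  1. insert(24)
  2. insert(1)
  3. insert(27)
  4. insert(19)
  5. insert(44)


insert(24) -> [24]
insert(1) -> [1, 24]
insert(27) -> [1, 24, 27]
insert(19) -> [1, 19, 27, 24]
insert(44) -> [1, 19, 27, 24, 44]

Final heap: [1, 19, 27, 24, 44]


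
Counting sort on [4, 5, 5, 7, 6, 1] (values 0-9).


Input: [4, 5, 5, 7, 6, 1]
Counts: [0, 1, 0, 0, 1, 2, 1, 1, 0, 0]

Sorted: [1, 4, 5, 5, 6, 7]


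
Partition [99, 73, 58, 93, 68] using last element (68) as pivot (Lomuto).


Pivot: 68
  58 <= 68: swap -> [58, 73, 99, 93, 68]
Place pivot at 1: [58, 68, 99, 93, 73]

Partitioned: [58, 68, 99, 93, 73]


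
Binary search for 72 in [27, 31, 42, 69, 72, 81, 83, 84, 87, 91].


Step 1: lo=0, hi=9, mid=4, val=72

Found at index 4


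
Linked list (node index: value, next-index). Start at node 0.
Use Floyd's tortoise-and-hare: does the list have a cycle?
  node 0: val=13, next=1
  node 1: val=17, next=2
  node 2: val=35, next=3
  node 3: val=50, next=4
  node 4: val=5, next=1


Floyd's tortoise (slow, +1) and hare (fast, +2):
  init: slow=0, fast=0
  step 1: slow=1, fast=2
  step 2: slow=2, fast=4
  step 3: slow=3, fast=2
  step 4: slow=4, fast=4
  slow == fast at node 4: cycle detected

Cycle: yes


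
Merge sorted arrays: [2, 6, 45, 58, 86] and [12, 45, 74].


Take 2 from A
Take 6 from A
Take 12 from B
Take 45 from A
Take 45 from B
Take 58 from A
Take 74 from B

Merged: [2, 6, 12, 45, 45, 58, 74, 86]


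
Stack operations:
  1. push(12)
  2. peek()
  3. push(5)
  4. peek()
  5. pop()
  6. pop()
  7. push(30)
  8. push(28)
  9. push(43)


push(12) -> [12]
peek()->12
push(5) -> [12, 5]
peek()->5
pop()->5, [12]
pop()->12, []
push(30) -> [30]
push(28) -> [30, 28]
push(43) -> [30, 28, 43]

Final stack: [30, 28, 43]


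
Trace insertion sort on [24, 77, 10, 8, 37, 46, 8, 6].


Initial: [24, 77, 10, 8, 37, 46, 8, 6]
Insert 77: [24, 77, 10, 8, 37, 46, 8, 6]
Insert 10: [10, 24, 77, 8, 37, 46, 8, 6]
Insert 8: [8, 10, 24, 77, 37, 46, 8, 6]
Insert 37: [8, 10, 24, 37, 77, 46, 8, 6]
Insert 46: [8, 10, 24, 37, 46, 77, 8, 6]
Insert 8: [8, 8, 10, 24, 37, 46, 77, 6]
Insert 6: [6, 8, 8, 10, 24, 37, 46, 77]

Sorted: [6, 8, 8, 10, 24, 37, 46, 77]


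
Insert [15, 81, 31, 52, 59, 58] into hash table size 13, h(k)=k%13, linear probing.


Insert 15: h=2 -> slot 2
Insert 81: h=3 -> slot 3
Insert 31: h=5 -> slot 5
Insert 52: h=0 -> slot 0
Insert 59: h=7 -> slot 7
Insert 58: h=6 -> slot 6

Table: [52, None, 15, 81, None, 31, 58, 59, None, None, None, None, None]


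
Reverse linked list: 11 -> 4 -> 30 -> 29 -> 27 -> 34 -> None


Step 1: curr=11, set curr.next=prev(None) | reversed so far: 11
Step 2: curr=4, set curr.next=prev(11) | reversed so far: 4 -> 11
Step 3: curr=30, set curr.next=prev(4) | reversed so far: 30 -> 4 -> 11
Step 4: curr=29, set curr.next=prev(30) | reversed so far: 29 -> 30 -> 4 -> 11
Step 5: curr=27, set curr.next=prev(29) | reversed so far: 27 -> 29 -> 30 -> 4 -> 11
Step 6: curr=34, set curr.next=prev(27) | reversed so far: 34 -> 27 -> 29 -> 30 -> 4 -> 11

34 -> 27 -> 29 -> 30 -> 4 -> 11 -> None


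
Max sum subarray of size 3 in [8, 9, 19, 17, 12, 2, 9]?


[0:3]: 36
[1:4]: 45
[2:5]: 48
[3:6]: 31
[4:7]: 23

Max: 48 at [2:5]


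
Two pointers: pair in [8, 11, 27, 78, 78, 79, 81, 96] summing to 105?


lo=0(8)+hi=7(96)=104
lo=1(11)+hi=7(96)=107
lo=1(11)+hi=6(81)=92
lo=2(27)+hi=6(81)=108
lo=2(27)+hi=5(79)=106
lo=2(27)+hi=4(78)=105

Yes: 27+78=105


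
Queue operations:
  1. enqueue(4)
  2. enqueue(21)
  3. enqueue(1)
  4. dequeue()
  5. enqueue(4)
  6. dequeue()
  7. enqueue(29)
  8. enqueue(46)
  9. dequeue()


enqueue(4) -> [4]
enqueue(21) -> [4, 21]
enqueue(1) -> [4, 21, 1]
dequeue()->4, [21, 1]
enqueue(4) -> [21, 1, 4]
dequeue()->21, [1, 4]
enqueue(29) -> [1, 4, 29]
enqueue(46) -> [1, 4, 29, 46]
dequeue()->1, [4, 29, 46]

Final queue: [4, 29, 46]


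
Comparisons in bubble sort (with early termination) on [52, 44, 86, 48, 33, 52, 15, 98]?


Algorithm: bubble sort (with early termination)
Input: [52, 44, 86, 48, 33, 52, 15, 98]
Sorted: [15, 33, 44, 48, 52, 52, 86, 98]

28


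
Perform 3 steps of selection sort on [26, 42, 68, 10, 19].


Initial: [26, 42, 68, 10, 19]
Step 1: min=10 at 3
  Swap: [10, 42, 68, 26, 19]
Step 2: min=19 at 4
  Swap: [10, 19, 68, 26, 42]
Step 3: min=26 at 3
  Swap: [10, 19, 26, 68, 42]

After 3 steps: [10, 19, 26, 68, 42]


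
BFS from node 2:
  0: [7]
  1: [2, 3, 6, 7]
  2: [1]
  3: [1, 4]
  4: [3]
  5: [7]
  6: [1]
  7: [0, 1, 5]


Visit 2, enqueue [1]
Visit 1, enqueue [3, 6, 7]
Visit 3, enqueue [4]
Visit 6, enqueue []
Visit 7, enqueue [0, 5]
Visit 4, enqueue []
Visit 0, enqueue []
Visit 5, enqueue []

BFS order: [2, 1, 3, 6, 7, 4, 0, 5]


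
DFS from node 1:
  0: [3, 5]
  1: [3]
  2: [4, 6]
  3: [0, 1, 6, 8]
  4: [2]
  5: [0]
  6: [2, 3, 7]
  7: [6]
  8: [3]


Visit 1, push [3]
Visit 3, push [8, 6, 0]
Visit 0, push [5]
Visit 5, push []
Visit 6, push [7, 2]
Visit 2, push [4]
Visit 4, push []
Visit 7, push []
Visit 8, push []

DFS order: [1, 3, 0, 5, 6, 2, 4, 7, 8]


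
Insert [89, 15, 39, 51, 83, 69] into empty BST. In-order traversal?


Insert 89: root
Insert 15: L from 89
Insert 39: L from 89 -> R from 15
Insert 51: L from 89 -> R from 15 -> R from 39
Insert 83: L from 89 -> R from 15 -> R from 39 -> R from 51
Insert 69: L from 89 -> R from 15 -> R from 39 -> R from 51 -> L from 83

In-order: [15, 39, 51, 69, 83, 89]


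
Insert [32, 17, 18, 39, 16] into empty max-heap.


Insert 32: [32]
Insert 17: [32, 17]
Insert 18: [32, 17, 18]
Insert 39: [39, 32, 18, 17]
Insert 16: [39, 32, 18, 17, 16]

Final heap: [39, 32, 18, 17, 16]


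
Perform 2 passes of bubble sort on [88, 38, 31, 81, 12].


Initial: [88, 38, 31, 81, 12]
Pass 1: [38, 31, 81, 12, 88] (4 swaps)
Pass 2: [31, 38, 12, 81, 88] (2 swaps)

After 2 passes: [31, 38, 12, 81, 88]


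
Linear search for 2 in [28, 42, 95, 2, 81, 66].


i=0: 28!=2
i=1: 42!=2
i=2: 95!=2
i=3: 2==2 found!

Found at 3, 4 comps


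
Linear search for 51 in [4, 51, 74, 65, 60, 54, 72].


i=0: 4!=51
i=1: 51==51 found!

Found at 1, 2 comps


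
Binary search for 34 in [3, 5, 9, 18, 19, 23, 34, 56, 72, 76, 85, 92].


Step 1: lo=0, hi=11, mid=5, val=23
Step 2: lo=6, hi=11, mid=8, val=72
Step 3: lo=6, hi=7, mid=6, val=34

Found at index 6


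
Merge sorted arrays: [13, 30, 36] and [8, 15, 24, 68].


Take 8 from B
Take 13 from A
Take 15 from B
Take 24 from B
Take 30 from A
Take 36 from A

Merged: [8, 13, 15, 24, 30, 36, 68]


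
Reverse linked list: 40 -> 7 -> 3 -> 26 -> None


Step 1: curr=40, set curr.next=prev(None) | reversed so far: 40
Step 2: curr=7, set curr.next=prev(40) | reversed so far: 7 -> 40
Step 3: curr=3, set curr.next=prev(7) | reversed so far: 3 -> 7 -> 40
Step 4: curr=26, set curr.next=prev(3) | reversed so far: 26 -> 3 -> 7 -> 40

26 -> 3 -> 7 -> 40 -> None


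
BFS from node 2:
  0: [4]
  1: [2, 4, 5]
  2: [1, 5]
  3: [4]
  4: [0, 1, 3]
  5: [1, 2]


Visit 2, enqueue [1, 5]
Visit 1, enqueue [4]
Visit 5, enqueue []
Visit 4, enqueue [0, 3]
Visit 0, enqueue []
Visit 3, enqueue []

BFS order: [2, 1, 5, 4, 0, 3]


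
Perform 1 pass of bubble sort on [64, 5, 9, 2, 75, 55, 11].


Initial: [64, 5, 9, 2, 75, 55, 11]
Pass 1: [5, 9, 2, 64, 55, 11, 75] (5 swaps)

After 1 pass: [5, 9, 2, 64, 55, 11, 75]


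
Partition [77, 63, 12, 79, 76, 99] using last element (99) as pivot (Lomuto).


Pivot: 99
  77 <= 99: advance i (no swap)
  63 <= 99: advance i (no swap)
  12 <= 99: advance i (no swap)
  79 <= 99: advance i (no swap)
  76 <= 99: advance i (no swap)
Place pivot at 5: [77, 63, 12, 79, 76, 99]

Partitioned: [77, 63, 12, 79, 76, 99]


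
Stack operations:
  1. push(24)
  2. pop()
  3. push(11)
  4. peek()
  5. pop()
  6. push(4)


push(24) -> [24]
pop()->24, []
push(11) -> [11]
peek()->11
pop()->11, []
push(4) -> [4]

Final stack: [4]


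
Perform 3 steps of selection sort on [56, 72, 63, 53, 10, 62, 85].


Initial: [56, 72, 63, 53, 10, 62, 85]
Step 1: min=10 at 4
  Swap: [10, 72, 63, 53, 56, 62, 85]
Step 2: min=53 at 3
  Swap: [10, 53, 63, 72, 56, 62, 85]
Step 3: min=56 at 4
  Swap: [10, 53, 56, 72, 63, 62, 85]

After 3 steps: [10, 53, 56, 72, 63, 62, 85]


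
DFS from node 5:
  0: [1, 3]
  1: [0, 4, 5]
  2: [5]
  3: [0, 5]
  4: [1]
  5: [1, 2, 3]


Visit 5, push [3, 2, 1]
Visit 1, push [4, 0]
Visit 0, push [3]
Visit 3, push []
Visit 4, push []
Visit 2, push []

DFS order: [5, 1, 0, 3, 4, 2]


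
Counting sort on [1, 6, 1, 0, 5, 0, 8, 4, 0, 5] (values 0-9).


Input: [1, 6, 1, 0, 5, 0, 8, 4, 0, 5]
Counts: [3, 2, 0, 0, 1, 2, 1, 0, 1, 0]

Sorted: [0, 0, 0, 1, 1, 4, 5, 5, 6, 8]


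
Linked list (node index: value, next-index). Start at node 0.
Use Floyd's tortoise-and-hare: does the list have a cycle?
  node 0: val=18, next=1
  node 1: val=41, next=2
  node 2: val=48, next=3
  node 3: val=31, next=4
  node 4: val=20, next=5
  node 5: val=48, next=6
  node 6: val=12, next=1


Floyd's tortoise (slow, +1) and hare (fast, +2):
  init: slow=0, fast=0
  step 1: slow=1, fast=2
  step 2: slow=2, fast=4
  step 3: slow=3, fast=6
  step 4: slow=4, fast=2
  step 5: slow=5, fast=4
  step 6: slow=6, fast=6
  slow == fast at node 6: cycle detected

Cycle: yes


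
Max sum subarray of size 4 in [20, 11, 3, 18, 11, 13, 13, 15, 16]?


[0:4]: 52
[1:5]: 43
[2:6]: 45
[3:7]: 55
[4:8]: 52
[5:9]: 57

Max: 57 at [5:9]


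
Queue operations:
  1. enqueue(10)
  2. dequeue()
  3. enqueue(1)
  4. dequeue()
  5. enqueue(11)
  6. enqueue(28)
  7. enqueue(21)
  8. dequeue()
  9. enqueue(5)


enqueue(10) -> [10]
dequeue()->10, []
enqueue(1) -> [1]
dequeue()->1, []
enqueue(11) -> [11]
enqueue(28) -> [11, 28]
enqueue(21) -> [11, 28, 21]
dequeue()->11, [28, 21]
enqueue(5) -> [28, 21, 5]

Final queue: [28, 21, 5]


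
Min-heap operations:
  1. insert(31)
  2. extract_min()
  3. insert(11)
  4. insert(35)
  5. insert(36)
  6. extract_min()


insert(31) -> [31]
extract_min()->31, []
insert(11) -> [11]
insert(35) -> [11, 35]
insert(36) -> [11, 35, 36]
extract_min()->11, [35, 36]

Final heap: [35, 36]


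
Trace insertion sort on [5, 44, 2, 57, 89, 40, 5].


Initial: [5, 44, 2, 57, 89, 40, 5]
Insert 44: [5, 44, 2, 57, 89, 40, 5]
Insert 2: [2, 5, 44, 57, 89, 40, 5]
Insert 57: [2, 5, 44, 57, 89, 40, 5]
Insert 89: [2, 5, 44, 57, 89, 40, 5]
Insert 40: [2, 5, 40, 44, 57, 89, 5]
Insert 5: [2, 5, 5, 40, 44, 57, 89]

Sorted: [2, 5, 5, 40, 44, 57, 89]


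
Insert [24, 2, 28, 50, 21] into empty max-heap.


Insert 24: [24]
Insert 2: [24, 2]
Insert 28: [28, 2, 24]
Insert 50: [50, 28, 24, 2]
Insert 21: [50, 28, 24, 2, 21]

Final heap: [50, 28, 24, 2, 21]


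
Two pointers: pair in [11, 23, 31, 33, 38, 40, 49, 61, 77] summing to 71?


lo=0(11)+hi=8(77)=88
lo=0(11)+hi=7(61)=72
lo=0(11)+hi=6(49)=60
lo=1(23)+hi=6(49)=72
lo=1(23)+hi=5(40)=63
lo=2(31)+hi=5(40)=71

Yes: 31+40=71


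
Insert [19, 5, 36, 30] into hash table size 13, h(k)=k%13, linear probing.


Insert 19: h=6 -> slot 6
Insert 5: h=5 -> slot 5
Insert 36: h=10 -> slot 10
Insert 30: h=4 -> slot 4

Table: [None, None, None, None, 30, 5, 19, None, None, None, 36, None, None]


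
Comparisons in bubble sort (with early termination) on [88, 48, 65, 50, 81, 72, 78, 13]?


Algorithm: bubble sort (with early termination)
Input: [88, 48, 65, 50, 81, 72, 78, 13]
Sorted: [13, 48, 50, 65, 72, 78, 81, 88]

28


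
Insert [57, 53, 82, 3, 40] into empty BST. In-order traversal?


Insert 57: root
Insert 53: L from 57
Insert 82: R from 57
Insert 3: L from 57 -> L from 53
Insert 40: L from 57 -> L from 53 -> R from 3

In-order: [3, 40, 53, 57, 82]


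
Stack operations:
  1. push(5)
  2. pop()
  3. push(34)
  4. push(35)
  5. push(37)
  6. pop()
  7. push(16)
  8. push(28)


push(5) -> [5]
pop()->5, []
push(34) -> [34]
push(35) -> [34, 35]
push(37) -> [34, 35, 37]
pop()->37, [34, 35]
push(16) -> [34, 35, 16]
push(28) -> [34, 35, 16, 28]

Final stack: [34, 35, 16, 28]


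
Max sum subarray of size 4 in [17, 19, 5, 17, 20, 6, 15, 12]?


[0:4]: 58
[1:5]: 61
[2:6]: 48
[3:7]: 58
[4:8]: 53

Max: 61 at [1:5]


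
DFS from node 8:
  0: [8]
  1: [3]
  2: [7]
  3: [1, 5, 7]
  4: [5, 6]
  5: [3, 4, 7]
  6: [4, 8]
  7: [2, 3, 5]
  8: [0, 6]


Visit 8, push [6, 0]
Visit 0, push []
Visit 6, push [4]
Visit 4, push [5]
Visit 5, push [7, 3]
Visit 3, push [7, 1]
Visit 1, push []
Visit 7, push [2]
Visit 2, push []

DFS order: [8, 0, 6, 4, 5, 3, 1, 7, 2]


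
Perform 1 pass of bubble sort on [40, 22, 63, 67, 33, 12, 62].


Initial: [40, 22, 63, 67, 33, 12, 62]
Pass 1: [22, 40, 63, 33, 12, 62, 67] (4 swaps)

After 1 pass: [22, 40, 63, 33, 12, 62, 67]


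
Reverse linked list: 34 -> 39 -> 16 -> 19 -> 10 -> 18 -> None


Step 1: curr=34, set curr.next=prev(None) | reversed so far: 34
Step 2: curr=39, set curr.next=prev(34) | reversed so far: 39 -> 34
Step 3: curr=16, set curr.next=prev(39) | reversed so far: 16 -> 39 -> 34
Step 4: curr=19, set curr.next=prev(16) | reversed so far: 19 -> 16 -> 39 -> 34
Step 5: curr=10, set curr.next=prev(19) | reversed so far: 10 -> 19 -> 16 -> 39 -> 34
Step 6: curr=18, set curr.next=prev(10) | reversed so far: 18 -> 10 -> 19 -> 16 -> 39 -> 34

18 -> 10 -> 19 -> 16 -> 39 -> 34 -> None


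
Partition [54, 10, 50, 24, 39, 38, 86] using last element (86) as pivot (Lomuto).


Pivot: 86
  54 <= 86: advance i (no swap)
  10 <= 86: advance i (no swap)
  50 <= 86: advance i (no swap)
  24 <= 86: advance i (no swap)
  39 <= 86: advance i (no swap)
  38 <= 86: advance i (no swap)
Place pivot at 6: [54, 10, 50, 24, 39, 38, 86]

Partitioned: [54, 10, 50, 24, 39, 38, 86]


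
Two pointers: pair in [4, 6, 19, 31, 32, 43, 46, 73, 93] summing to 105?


lo=0(4)+hi=8(93)=97
lo=1(6)+hi=8(93)=99
lo=2(19)+hi=8(93)=112
lo=2(19)+hi=7(73)=92
lo=3(31)+hi=7(73)=104
lo=4(32)+hi=7(73)=105

Yes: 32+73=105


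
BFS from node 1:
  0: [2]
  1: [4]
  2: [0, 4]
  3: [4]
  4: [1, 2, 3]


Visit 1, enqueue [4]
Visit 4, enqueue [2, 3]
Visit 2, enqueue [0]
Visit 3, enqueue []
Visit 0, enqueue []

BFS order: [1, 4, 2, 3, 0]


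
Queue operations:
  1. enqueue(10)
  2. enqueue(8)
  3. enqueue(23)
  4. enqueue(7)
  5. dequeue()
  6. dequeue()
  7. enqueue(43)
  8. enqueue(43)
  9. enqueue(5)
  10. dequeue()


enqueue(10) -> [10]
enqueue(8) -> [10, 8]
enqueue(23) -> [10, 8, 23]
enqueue(7) -> [10, 8, 23, 7]
dequeue()->10, [8, 23, 7]
dequeue()->8, [23, 7]
enqueue(43) -> [23, 7, 43]
enqueue(43) -> [23, 7, 43, 43]
enqueue(5) -> [23, 7, 43, 43, 5]
dequeue()->23, [7, 43, 43, 5]

Final queue: [7, 43, 43, 5]


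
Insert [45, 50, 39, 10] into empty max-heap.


Insert 45: [45]
Insert 50: [50, 45]
Insert 39: [50, 45, 39]
Insert 10: [50, 45, 39, 10]

Final heap: [50, 45, 39, 10]


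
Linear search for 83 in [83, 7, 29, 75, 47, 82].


i=0: 83==83 found!

Found at 0, 1 comps


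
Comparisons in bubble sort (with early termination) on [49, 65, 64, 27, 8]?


Algorithm: bubble sort (with early termination)
Input: [49, 65, 64, 27, 8]
Sorted: [8, 27, 49, 64, 65]

10


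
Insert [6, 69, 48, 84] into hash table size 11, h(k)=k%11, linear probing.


Insert 6: h=6 -> slot 6
Insert 69: h=3 -> slot 3
Insert 48: h=4 -> slot 4
Insert 84: h=7 -> slot 7

Table: [None, None, None, 69, 48, None, 6, 84, None, None, None]


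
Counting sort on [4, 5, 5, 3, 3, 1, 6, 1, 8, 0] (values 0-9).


Input: [4, 5, 5, 3, 3, 1, 6, 1, 8, 0]
Counts: [1, 2, 0, 2, 1, 2, 1, 0, 1, 0]

Sorted: [0, 1, 1, 3, 3, 4, 5, 5, 6, 8]


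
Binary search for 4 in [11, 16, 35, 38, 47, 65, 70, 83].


Step 1: lo=0, hi=7, mid=3, val=38
Step 2: lo=0, hi=2, mid=1, val=16
Step 3: lo=0, hi=0, mid=0, val=11

Not found


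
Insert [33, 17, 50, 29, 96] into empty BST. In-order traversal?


Insert 33: root
Insert 17: L from 33
Insert 50: R from 33
Insert 29: L from 33 -> R from 17
Insert 96: R from 33 -> R from 50

In-order: [17, 29, 33, 50, 96]


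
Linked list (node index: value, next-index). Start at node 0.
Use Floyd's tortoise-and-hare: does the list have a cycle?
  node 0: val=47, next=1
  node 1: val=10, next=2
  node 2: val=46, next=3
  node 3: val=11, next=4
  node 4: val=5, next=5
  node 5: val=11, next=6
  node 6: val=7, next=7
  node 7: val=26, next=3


Floyd's tortoise (slow, +1) and hare (fast, +2):
  init: slow=0, fast=0
  step 1: slow=1, fast=2
  step 2: slow=2, fast=4
  step 3: slow=3, fast=6
  step 4: slow=4, fast=3
  step 5: slow=5, fast=5
  slow == fast at node 5: cycle detected

Cycle: yes


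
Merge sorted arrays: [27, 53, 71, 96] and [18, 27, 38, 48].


Take 18 from B
Take 27 from A
Take 27 from B
Take 38 from B
Take 48 from B

Merged: [18, 27, 27, 38, 48, 53, 71, 96]


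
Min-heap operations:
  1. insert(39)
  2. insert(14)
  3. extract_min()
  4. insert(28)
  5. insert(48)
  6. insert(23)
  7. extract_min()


insert(39) -> [39]
insert(14) -> [14, 39]
extract_min()->14, [39]
insert(28) -> [28, 39]
insert(48) -> [28, 39, 48]
insert(23) -> [23, 28, 48, 39]
extract_min()->23, [28, 39, 48]

Final heap: [28, 39, 48]


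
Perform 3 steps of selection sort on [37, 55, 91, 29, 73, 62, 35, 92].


Initial: [37, 55, 91, 29, 73, 62, 35, 92]
Step 1: min=29 at 3
  Swap: [29, 55, 91, 37, 73, 62, 35, 92]
Step 2: min=35 at 6
  Swap: [29, 35, 91, 37, 73, 62, 55, 92]
Step 3: min=37 at 3
  Swap: [29, 35, 37, 91, 73, 62, 55, 92]

After 3 steps: [29, 35, 37, 91, 73, 62, 55, 92]


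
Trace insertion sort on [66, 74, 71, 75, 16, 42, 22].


Initial: [66, 74, 71, 75, 16, 42, 22]
Insert 74: [66, 74, 71, 75, 16, 42, 22]
Insert 71: [66, 71, 74, 75, 16, 42, 22]
Insert 75: [66, 71, 74, 75, 16, 42, 22]
Insert 16: [16, 66, 71, 74, 75, 42, 22]
Insert 42: [16, 42, 66, 71, 74, 75, 22]
Insert 22: [16, 22, 42, 66, 71, 74, 75]

Sorted: [16, 22, 42, 66, 71, 74, 75]


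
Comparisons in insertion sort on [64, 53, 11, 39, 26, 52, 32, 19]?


Algorithm: insertion sort
Input: [64, 53, 11, 39, 26, 52, 32, 19]
Sorted: [11, 19, 26, 32, 39, 52, 53, 64]

25


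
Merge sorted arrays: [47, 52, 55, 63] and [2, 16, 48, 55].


Take 2 from B
Take 16 from B
Take 47 from A
Take 48 from B
Take 52 from A
Take 55 from A
Take 55 from B

Merged: [2, 16, 47, 48, 52, 55, 55, 63]


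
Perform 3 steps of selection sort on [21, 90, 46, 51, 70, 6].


Initial: [21, 90, 46, 51, 70, 6]
Step 1: min=6 at 5
  Swap: [6, 90, 46, 51, 70, 21]
Step 2: min=21 at 5
  Swap: [6, 21, 46, 51, 70, 90]
Step 3: min=46 at 2
  Swap: [6, 21, 46, 51, 70, 90]

After 3 steps: [6, 21, 46, 51, 70, 90]


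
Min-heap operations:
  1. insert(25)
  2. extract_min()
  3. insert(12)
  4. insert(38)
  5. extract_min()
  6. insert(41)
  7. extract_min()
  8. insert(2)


insert(25) -> [25]
extract_min()->25, []
insert(12) -> [12]
insert(38) -> [12, 38]
extract_min()->12, [38]
insert(41) -> [38, 41]
extract_min()->38, [41]
insert(2) -> [2, 41]

Final heap: [2, 41]


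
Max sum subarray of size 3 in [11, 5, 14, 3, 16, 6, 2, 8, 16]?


[0:3]: 30
[1:4]: 22
[2:5]: 33
[3:6]: 25
[4:7]: 24
[5:8]: 16
[6:9]: 26

Max: 33 at [2:5]


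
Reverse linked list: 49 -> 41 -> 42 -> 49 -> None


Step 1: curr=49, set curr.next=prev(None) | reversed so far: 49
Step 2: curr=41, set curr.next=prev(49) | reversed so far: 41 -> 49
Step 3: curr=42, set curr.next=prev(41) | reversed so far: 42 -> 41 -> 49
Step 4: curr=49, set curr.next=prev(42) | reversed so far: 49 -> 42 -> 41 -> 49

49 -> 42 -> 41 -> 49 -> None


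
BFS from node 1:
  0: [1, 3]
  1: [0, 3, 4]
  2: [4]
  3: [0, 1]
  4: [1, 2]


Visit 1, enqueue [0, 3, 4]
Visit 0, enqueue []
Visit 3, enqueue []
Visit 4, enqueue [2]
Visit 2, enqueue []

BFS order: [1, 0, 3, 4, 2]


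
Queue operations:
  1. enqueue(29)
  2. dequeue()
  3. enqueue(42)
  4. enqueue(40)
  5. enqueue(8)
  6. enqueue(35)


enqueue(29) -> [29]
dequeue()->29, []
enqueue(42) -> [42]
enqueue(40) -> [42, 40]
enqueue(8) -> [42, 40, 8]
enqueue(35) -> [42, 40, 8, 35]

Final queue: [42, 40, 8, 35]


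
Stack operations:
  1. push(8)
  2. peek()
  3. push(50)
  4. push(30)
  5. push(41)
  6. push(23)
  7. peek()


push(8) -> [8]
peek()->8
push(50) -> [8, 50]
push(30) -> [8, 50, 30]
push(41) -> [8, 50, 30, 41]
push(23) -> [8, 50, 30, 41, 23]
peek()->23

Final stack: [8, 50, 30, 41, 23]


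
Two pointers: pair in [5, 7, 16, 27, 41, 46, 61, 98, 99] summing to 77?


lo=0(5)+hi=8(99)=104
lo=0(5)+hi=7(98)=103
lo=0(5)+hi=6(61)=66
lo=1(7)+hi=6(61)=68
lo=2(16)+hi=6(61)=77

Yes: 16+61=77


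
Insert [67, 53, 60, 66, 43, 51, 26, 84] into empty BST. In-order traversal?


Insert 67: root
Insert 53: L from 67
Insert 60: L from 67 -> R from 53
Insert 66: L from 67 -> R from 53 -> R from 60
Insert 43: L from 67 -> L from 53
Insert 51: L from 67 -> L from 53 -> R from 43
Insert 26: L from 67 -> L from 53 -> L from 43
Insert 84: R from 67

In-order: [26, 43, 51, 53, 60, 66, 67, 84]


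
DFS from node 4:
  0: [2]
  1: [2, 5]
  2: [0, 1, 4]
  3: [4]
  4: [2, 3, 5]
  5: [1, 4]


Visit 4, push [5, 3, 2]
Visit 2, push [1, 0]
Visit 0, push []
Visit 1, push [5]
Visit 5, push []
Visit 3, push []

DFS order: [4, 2, 0, 1, 5, 3]


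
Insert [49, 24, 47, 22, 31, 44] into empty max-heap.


Insert 49: [49]
Insert 24: [49, 24]
Insert 47: [49, 24, 47]
Insert 22: [49, 24, 47, 22]
Insert 31: [49, 31, 47, 22, 24]
Insert 44: [49, 31, 47, 22, 24, 44]

Final heap: [49, 31, 47, 22, 24, 44]


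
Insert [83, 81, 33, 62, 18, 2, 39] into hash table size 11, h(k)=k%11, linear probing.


Insert 83: h=6 -> slot 6
Insert 81: h=4 -> slot 4
Insert 33: h=0 -> slot 0
Insert 62: h=7 -> slot 7
Insert 18: h=7, 1 probes -> slot 8
Insert 2: h=2 -> slot 2
Insert 39: h=6, 3 probes -> slot 9

Table: [33, None, 2, None, 81, None, 83, 62, 18, 39, None]


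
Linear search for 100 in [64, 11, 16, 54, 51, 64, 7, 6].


i=0: 64!=100
i=1: 11!=100
i=2: 16!=100
i=3: 54!=100
i=4: 51!=100
i=5: 64!=100
i=6: 7!=100
i=7: 6!=100

Not found, 8 comps


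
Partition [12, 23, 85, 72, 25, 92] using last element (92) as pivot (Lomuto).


Pivot: 92
  12 <= 92: advance i (no swap)
  23 <= 92: advance i (no swap)
  85 <= 92: advance i (no swap)
  72 <= 92: advance i (no swap)
  25 <= 92: advance i (no swap)
Place pivot at 5: [12, 23, 85, 72, 25, 92]

Partitioned: [12, 23, 85, 72, 25, 92]


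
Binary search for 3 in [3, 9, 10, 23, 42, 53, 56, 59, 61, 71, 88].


Step 1: lo=0, hi=10, mid=5, val=53
Step 2: lo=0, hi=4, mid=2, val=10
Step 3: lo=0, hi=1, mid=0, val=3

Found at index 0


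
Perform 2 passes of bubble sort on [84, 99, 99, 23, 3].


Initial: [84, 99, 99, 23, 3]
Pass 1: [84, 99, 23, 3, 99] (2 swaps)
Pass 2: [84, 23, 3, 99, 99] (2 swaps)

After 2 passes: [84, 23, 3, 99, 99]


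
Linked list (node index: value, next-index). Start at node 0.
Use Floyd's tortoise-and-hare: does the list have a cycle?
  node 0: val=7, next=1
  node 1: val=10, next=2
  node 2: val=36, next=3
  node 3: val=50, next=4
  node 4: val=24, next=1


Floyd's tortoise (slow, +1) and hare (fast, +2):
  init: slow=0, fast=0
  step 1: slow=1, fast=2
  step 2: slow=2, fast=4
  step 3: slow=3, fast=2
  step 4: slow=4, fast=4
  slow == fast at node 4: cycle detected

Cycle: yes


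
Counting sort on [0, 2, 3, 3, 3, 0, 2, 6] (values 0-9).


Input: [0, 2, 3, 3, 3, 0, 2, 6]
Counts: [2, 0, 2, 3, 0, 0, 1, 0, 0, 0]

Sorted: [0, 0, 2, 2, 3, 3, 3, 6]


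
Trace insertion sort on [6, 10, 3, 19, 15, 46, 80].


Initial: [6, 10, 3, 19, 15, 46, 80]
Insert 10: [6, 10, 3, 19, 15, 46, 80]
Insert 3: [3, 6, 10, 19, 15, 46, 80]
Insert 19: [3, 6, 10, 19, 15, 46, 80]
Insert 15: [3, 6, 10, 15, 19, 46, 80]
Insert 46: [3, 6, 10, 15, 19, 46, 80]
Insert 80: [3, 6, 10, 15, 19, 46, 80]

Sorted: [3, 6, 10, 15, 19, 46, 80]


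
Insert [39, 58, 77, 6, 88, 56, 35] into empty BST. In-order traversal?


Insert 39: root
Insert 58: R from 39
Insert 77: R from 39 -> R from 58
Insert 6: L from 39
Insert 88: R from 39 -> R from 58 -> R from 77
Insert 56: R from 39 -> L from 58
Insert 35: L from 39 -> R from 6

In-order: [6, 35, 39, 56, 58, 77, 88]


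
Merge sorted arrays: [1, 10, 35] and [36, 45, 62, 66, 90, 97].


Take 1 from A
Take 10 from A
Take 35 from A

Merged: [1, 10, 35, 36, 45, 62, 66, 90, 97]


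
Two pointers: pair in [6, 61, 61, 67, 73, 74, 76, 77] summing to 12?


lo=0(6)+hi=7(77)=83
lo=0(6)+hi=6(76)=82
lo=0(6)+hi=5(74)=80
lo=0(6)+hi=4(73)=79
lo=0(6)+hi=3(67)=73
lo=0(6)+hi=2(61)=67
lo=0(6)+hi=1(61)=67

No pair found


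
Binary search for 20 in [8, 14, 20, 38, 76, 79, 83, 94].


Step 1: lo=0, hi=7, mid=3, val=38
Step 2: lo=0, hi=2, mid=1, val=14
Step 3: lo=2, hi=2, mid=2, val=20

Found at index 2


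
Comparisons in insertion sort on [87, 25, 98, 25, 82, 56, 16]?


Algorithm: insertion sort
Input: [87, 25, 98, 25, 82, 56, 16]
Sorted: [16, 25, 25, 56, 82, 87, 98]

18


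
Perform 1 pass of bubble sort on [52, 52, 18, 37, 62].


Initial: [52, 52, 18, 37, 62]
Pass 1: [52, 18, 37, 52, 62] (2 swaps)

After 1 pass: [52, 18, 37, 52, 62]


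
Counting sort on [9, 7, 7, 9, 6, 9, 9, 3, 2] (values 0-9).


Input: [9, 7, 7, 9, 6, 9, 9, 3, 2]
Counts: [0, 0, 1, 1, 0, 0, 1, 2, 0, 4]

Sorted: [2, 3, 6, 7, 7, 9, 9, 9, 9]


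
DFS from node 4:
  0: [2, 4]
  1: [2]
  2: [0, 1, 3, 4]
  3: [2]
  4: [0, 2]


Visit 4, push [2, 0]
Visit 0, push [2]
Visit 2, push [3, 1]
Visit 1, push []
Visit 3, push []

DFS order: [4, 0, 2, 1, 3]


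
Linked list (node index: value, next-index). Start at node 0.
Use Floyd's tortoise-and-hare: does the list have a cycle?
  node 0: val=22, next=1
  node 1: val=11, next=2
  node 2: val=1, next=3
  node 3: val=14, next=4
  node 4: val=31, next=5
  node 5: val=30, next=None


Floyd's tortoise (slow, +1) and hare (fast, +2):
  init: slow=0, fast=0
  step 1: slow=1, fast=2
  step 2: slow=2, fast=4
  step 3: fast 4->5->None, no cycle

Cycle: no


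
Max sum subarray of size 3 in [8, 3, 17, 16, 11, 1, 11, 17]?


[0:3]: 28
[1:4]: 36
[2:5]: 44
[3:6]: 28
[4:7]: 23
[5:8]: 29

Max: 44 at [2:5]


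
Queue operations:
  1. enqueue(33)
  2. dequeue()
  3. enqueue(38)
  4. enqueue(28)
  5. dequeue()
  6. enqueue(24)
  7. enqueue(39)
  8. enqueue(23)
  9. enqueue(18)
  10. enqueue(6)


enqueue(33) -> [33]
dequeue()->33, []
enqueue(38) -> [38]
enqueue(28) -> [38, 28]
dequeue()->38, [28]
enqueue(24) -> [28, 24]
enqueue(39) -> [28, 24, 39]
enqueue(23) -> [28, 24, 39, 23]
enqueue(18) -> [28, 24, 39, 23, 18]
enqueue(6) -> [28, 24, 39, 23, 18, 6]

Final queue: [28, 24, 39, 23, 18, 6]


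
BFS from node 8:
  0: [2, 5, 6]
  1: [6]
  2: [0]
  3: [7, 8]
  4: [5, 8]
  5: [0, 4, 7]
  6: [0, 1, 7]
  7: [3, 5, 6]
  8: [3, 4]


Visit 8, enqueue [3, 4]
Visit 3, enqueue [7]
Visit 4, enqueue [5]
Visit 7, enqueue [6]
Visit 5, enqueue [0]
Visit 6, enqueue [1]
Visit 0, enqueue [2]
Visit 1, enqueue []
Visit 2, enqueue []

BFS order: [8, 3, 4, 7, 5, 6, 0, 1, 2]


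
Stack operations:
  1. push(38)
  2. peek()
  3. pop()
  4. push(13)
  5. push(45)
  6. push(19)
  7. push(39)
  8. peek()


push(38) -> [38]
peek()->38
pop()->38, []
push(13) -> [13]
push(45) -> [13, 45]
push(19) -> [13, 45, 19]
push(39) -> [13, 45, 19, 39]
peek()->39

Final stack: [13, 45, 19, 39]


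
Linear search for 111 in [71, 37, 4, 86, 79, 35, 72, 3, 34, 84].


i=0: 71!=111
i=1: 37!=111
i=2: 4!=111
i=3: 86!=111
i=4: 79!=111
i=5: 35!=111
i=6: 72!=111
i=7: 3!=111
i=8: 34!=111
i=9: 84!=111

Not found, 10 comps


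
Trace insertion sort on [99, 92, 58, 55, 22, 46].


Initial: [99, 92, 58, 55, 22, 46]
Insert 92: [92, 99, 58, 55, 22, 46]
Insert 58: [58, 92, 99, 55, 22, 46]
Insert 55: [55, 58, 92, 99, 22, 46]
Insert 22: [22, 55, 58, 92, 99, 46]
Insert 46: [22, 46, 55, 58, 92, 99]

Sorted: [22, 46, 55, 58, 92, 99]


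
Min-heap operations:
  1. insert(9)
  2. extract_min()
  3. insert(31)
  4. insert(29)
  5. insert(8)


insert(9) -> [9]
extract_min()->9, []
insert(31) -> [31]
insert(29) -> [29, 31]
insert(8) -> [8, 31, 29]

Final heap: [8, 31, 29]


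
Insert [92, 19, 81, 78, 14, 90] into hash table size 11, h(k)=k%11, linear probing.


Insert 92: h=4 -> slot 4
Insert 19: h=8 -> slot 8
Insert 81: h=4, 1 probes -> slot 5
Insert 78: h=1 -> slot 1
Insert 14: h=3 -> slot 3
Insert 90: h=2 -> slot 2

Table: [None, 78, 90, 14, 92, 81, None, None, 19, None, None]


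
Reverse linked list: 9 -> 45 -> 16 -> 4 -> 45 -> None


Step 1: curr=9, set curr.next=prev(None) | reversed so far: 9
Step 2: curr=45, set curr.next=prev(9) | reversed so far: 45 -> 9
Step 3: curr=16, set curr.next=prev(45) | reversed so far: 16 -> 45 -> 9
Step 4: curr=4, set curr.next=prev(16) | reversed so far: 4 -> 16 -> 45 -> 9
Step 5: curr=45, set curr.next=prev(4) | reversed so far: 45 -> 4 -> 16 -> 45 -> 9

45 -> 4 -> 16 -> 45 -> 9 -> None


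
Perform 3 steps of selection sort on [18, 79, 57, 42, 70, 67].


Initial: [18, 79, 57, 42, 70, 67]
Step 1: min=18 at 0
  Swap: [18, 79, 57, 42, 70, 67]
Step 2: min=42 at 3
  Swap: [18, 42, 57, 79, 70, 67]
Step 3: min=57 at 2
  Swap: [18, 42, 57, 79, 70, 67]

After 3 steps: [18, 42, 57, 79, 70, 67]


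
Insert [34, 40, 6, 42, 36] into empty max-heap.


Insert 34: [34]
Insert 40: [40, 34]
Insert 6: [40, 34, 6]
Insert 42: [42, 40, 6, 34]
Insert 36: [42, 40, 6, 34, 36]

Final heap: [42, 40, 6, 34, 36]


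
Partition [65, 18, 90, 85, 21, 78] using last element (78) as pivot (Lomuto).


Pivot: 78
  65 <= 78: advance i (no swap)
  18 <= 78: advance i (no swap)
  21 <= 78: swap -> [65, 18, 21, 85, 90, 78]
Place pivot at 3: [65, 18, 21, 78, 90, 85]

Partitioned: [65, 18, 21, 78, 90, 85]


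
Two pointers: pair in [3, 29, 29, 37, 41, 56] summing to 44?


lo=0(3)+hi=5(56)=59
lo=0(3)+hi=4(41)=44

Yes: 3+41=44


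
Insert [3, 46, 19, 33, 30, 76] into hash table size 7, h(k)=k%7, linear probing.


Insert 3: h=3 -> slot 3
Insert 46: h=4 -> slot 4
Insert 19: h=5 -> slot 5
Insert 33: h=5, 1 probes -> slot 6
Insert 30: h=2 -> slot 2
Insert 76: h=6, 1 probes -> slot 0

Table: [76, None, 30, 3, 46, 19, 33]


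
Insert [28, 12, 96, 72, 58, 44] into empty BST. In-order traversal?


Insert 28: root
Insert 12: L from 28
Insert 96: R from 28
Insert 72: R from 28 -> L from 96
Insert 58: R from 28 -> L from 96 -> L from 72
Insert 44: R from 28 -> L from 96 -> L from 72 -> L from 58

In-order: [12, 28, 44, 58, 72, 96]


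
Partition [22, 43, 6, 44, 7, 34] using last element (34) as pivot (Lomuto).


Pivot: 34
  22 <= 34: advance i (no swap)
  6 <= 34: swap -> [22, 6, 43, 44, 7, 34]
  7 <= 34: swap -> [22, 6, 7, 44, 43, 34]
Place pivot at 3: [22, 6, 7, 34, 43, 44]

Partitioned: [22, 6, 7, 34, 43, 44]


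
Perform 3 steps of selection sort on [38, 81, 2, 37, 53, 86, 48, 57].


Initial: [38, 81, 2, 37, 53, 86, 48, 57]
Step 1: min=2 at 2
  Swap: [2, 81, 38, 37, 53, 86, 48, 57]
Step 2: min=37 at 3
  Swap: [2, 37, 38, 81, 53, 86, 48, 57]
Step 3: min=38 at 2
  Swap: [2, 37, 38, 81, 53, 86, 48, 57]

After 3 steps: [2, 37, 38, 81, 53, 86, 48, 57]


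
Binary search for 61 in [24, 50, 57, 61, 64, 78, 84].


Step 1: lo=0, hi=6, mid=3, val=61

Found at index 3


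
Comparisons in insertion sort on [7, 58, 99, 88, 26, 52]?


Algorithm: insertion sort
Input: [7, 58, 99, 88, 26, 52]
Sorted: [7, 26, 52, 58, 88, 99]

12


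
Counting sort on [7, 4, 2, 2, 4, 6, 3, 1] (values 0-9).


Input: [7, 4, 2, 2, 4, 6, 3, 1]
Counts: [0, 1, 2, 1, 2, 0, 1, 1, 0, 0]

Sorted: [1, 2, 2, 3, 4, 4, 6, 7]


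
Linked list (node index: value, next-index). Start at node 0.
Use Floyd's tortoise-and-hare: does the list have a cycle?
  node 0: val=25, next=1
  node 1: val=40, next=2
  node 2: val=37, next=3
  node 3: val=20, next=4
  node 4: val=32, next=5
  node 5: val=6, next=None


Floyd's tortoise (slow, +1) and hare (fast, +2):
  init: slow=0, fast=0
  step 1: slow=1, fast=2
  step 2: slow=2, fast=4
  step 3: fast 4->5->None, no cycle

Cycle: no


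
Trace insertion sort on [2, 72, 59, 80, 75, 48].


Initial: [2, 72, 59, 80, 75, 48]
Insert 72: [2, 72, 59, 80, 75, 48]
Insert 59: [2, 59, 72, 80, 75, 48]
Insert 80: [2, 59, 72, 80, 75, 48]
Insert 75: [2, 59, 72, 75, 80, 48]
Insert 48: [2, 48, 59, 72, 75, 80]

Sorted: [2, 48, 59, 72, 75, 80]


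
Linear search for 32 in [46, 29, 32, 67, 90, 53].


i=0: 46!=32
i=1: 29!=32
i=2: 32==32 found!

Found at 2, 3 comps


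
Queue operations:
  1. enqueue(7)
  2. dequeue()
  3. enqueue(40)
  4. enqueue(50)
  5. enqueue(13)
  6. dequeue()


enqueue(7) -> [7]
dequeue()->7, []
enqueue(40) -> [40]
enqueue(50) -> [40, 50]
enqueue(13) -> [40, 50, 13]
dequeue()->40, [50, 13]

Final queue: [50, 13]


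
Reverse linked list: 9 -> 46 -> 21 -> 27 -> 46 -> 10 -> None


Step 1: curr=9, set curr.next=prev(None) | reversed so far: 9
Step 2: curr=46, set curr.next=prev(9) | reversed so far: 46 -> 9
Step 3: curr=21, set curr.next=prev(46) | reversed so far: 21 -> 46 -> 9
Step 4: curr=27, set curr.next=prev(21) | reversed so far: 27 -> 21 -> 46 -> 9
Step 5: curr=46, set curr.next=prev(27) | reversed so far: 46 -> 27 -> 21 -> 46 -> 9
Step 6: curr=10, set curr.next=prev(46) | reversed so far: 10 -> 46 -> 27 -> 21 -> 46 -> 9

10 -> 46 -> 27 -> 21 -> 46 -> 9 -> None


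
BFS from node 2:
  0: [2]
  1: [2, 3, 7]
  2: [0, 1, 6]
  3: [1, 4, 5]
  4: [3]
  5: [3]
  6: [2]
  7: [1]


Visit 2, enqueue [0, 1, 6]
Visit 0, enqueue []
Visit 1, enqueue [3, 7]
Visit 6, enqueue []
Visit 3, enqueue [4, 5]
Visit 7, enqueue []
Visit 4, enqueue []
Visit 5, enqueue []

BFS order: [2, 0, 1, 6, 3, 7, 4, 5]


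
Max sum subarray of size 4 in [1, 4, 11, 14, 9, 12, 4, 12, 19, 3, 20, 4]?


[0:4]: 30
[1:5]: 38
[2:6]: 46
[3:7]: 39
[4:8]: 37
[5:9]: 47
[6:10]: 38
[7:11]: 54
[8:12]: 46

Max: 54 at [7:11]
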